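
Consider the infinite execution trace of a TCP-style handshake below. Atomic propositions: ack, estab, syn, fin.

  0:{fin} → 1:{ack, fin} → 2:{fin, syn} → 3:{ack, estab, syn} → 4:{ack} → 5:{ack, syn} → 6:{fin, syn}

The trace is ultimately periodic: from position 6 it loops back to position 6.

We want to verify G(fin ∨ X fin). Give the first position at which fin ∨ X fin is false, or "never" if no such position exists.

Check fin ∨ X fin at each position in order: 0 ✓, 1 ✓, 2 ✓.
At position 3 the labels are {ack, estab, syn} and the next position 4 has {ack}, so fin ∨ X fin is false there. This is the first violation.

3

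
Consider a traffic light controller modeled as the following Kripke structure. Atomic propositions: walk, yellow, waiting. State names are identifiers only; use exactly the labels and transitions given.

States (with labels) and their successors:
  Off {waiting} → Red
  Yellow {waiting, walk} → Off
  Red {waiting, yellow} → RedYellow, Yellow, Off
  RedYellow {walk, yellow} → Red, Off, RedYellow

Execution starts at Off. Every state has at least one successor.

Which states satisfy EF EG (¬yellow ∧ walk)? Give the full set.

States satisfying EG (¬yellow ∧ walk): ∅.
States satisfying EF EG (¬yellow ∧ walk): ∅.

none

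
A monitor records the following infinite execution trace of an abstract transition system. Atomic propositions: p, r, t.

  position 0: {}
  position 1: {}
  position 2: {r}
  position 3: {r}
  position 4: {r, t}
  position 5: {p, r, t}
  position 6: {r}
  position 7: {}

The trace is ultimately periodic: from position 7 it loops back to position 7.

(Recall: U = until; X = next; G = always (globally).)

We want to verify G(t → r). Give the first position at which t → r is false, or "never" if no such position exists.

never

t → r holds at every position 0..7, and those are all the positions the trace ever visits, so the invariant G(t → r) is never violated.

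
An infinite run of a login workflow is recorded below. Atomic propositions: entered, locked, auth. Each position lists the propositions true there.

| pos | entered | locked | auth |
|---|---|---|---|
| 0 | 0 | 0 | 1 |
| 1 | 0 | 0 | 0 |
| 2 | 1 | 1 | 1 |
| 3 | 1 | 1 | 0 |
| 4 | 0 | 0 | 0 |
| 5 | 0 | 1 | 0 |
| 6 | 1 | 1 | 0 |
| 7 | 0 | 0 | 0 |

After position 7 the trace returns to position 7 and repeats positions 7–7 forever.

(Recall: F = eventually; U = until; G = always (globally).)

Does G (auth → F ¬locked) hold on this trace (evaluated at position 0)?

auth → F ¬locked holds at every position 0..7, and those are all positions ever visited, so G (auth → F ¬locked) holds.
Positions where auth holds: 0, 2.
Check F ¬locked at each: 0→ok, 2→ok.

Satisfied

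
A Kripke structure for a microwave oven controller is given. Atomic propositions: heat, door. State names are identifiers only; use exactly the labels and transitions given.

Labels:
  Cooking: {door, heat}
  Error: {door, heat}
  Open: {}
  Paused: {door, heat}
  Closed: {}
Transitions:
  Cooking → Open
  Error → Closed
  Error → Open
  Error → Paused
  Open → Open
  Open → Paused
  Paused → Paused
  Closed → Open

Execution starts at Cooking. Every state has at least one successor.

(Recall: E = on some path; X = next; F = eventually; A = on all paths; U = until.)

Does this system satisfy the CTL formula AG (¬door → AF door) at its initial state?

States satisfying ¬door → AF door: {Cooking, Error, Paused}.
States satisfying AG (¬door → AF door): {Paused}.
Open is reachable from Cooking and violates ¬door → AF door, so AG fails at Cooking.
Cooking ∉ Sat(AG (¬door → AF door)).

No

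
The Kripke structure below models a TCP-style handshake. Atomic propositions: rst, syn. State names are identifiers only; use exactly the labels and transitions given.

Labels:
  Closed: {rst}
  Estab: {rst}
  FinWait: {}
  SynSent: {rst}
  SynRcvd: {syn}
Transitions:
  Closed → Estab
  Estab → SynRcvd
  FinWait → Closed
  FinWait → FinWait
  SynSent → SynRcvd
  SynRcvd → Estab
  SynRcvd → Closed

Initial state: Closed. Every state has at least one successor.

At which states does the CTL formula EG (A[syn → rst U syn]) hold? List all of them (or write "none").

States satisfying A[syn → rst U syn]: {Closed, Estab, SynSent, SynRcvd}.
States satisfying EG (A[syn → rst U syn]): {Closed, Estab, SynSent, SynRcvd}.

{Closed, Estab, SynSent, SynRcvd}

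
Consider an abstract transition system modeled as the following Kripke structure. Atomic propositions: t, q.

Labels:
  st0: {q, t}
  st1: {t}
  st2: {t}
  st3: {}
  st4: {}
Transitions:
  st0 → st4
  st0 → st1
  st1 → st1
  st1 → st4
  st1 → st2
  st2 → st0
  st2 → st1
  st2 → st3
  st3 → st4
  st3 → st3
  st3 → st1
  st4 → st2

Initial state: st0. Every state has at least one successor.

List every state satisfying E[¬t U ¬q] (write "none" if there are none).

States satisfying ¬t: {st3, st4}.
States satisfying ¬q: {st1, st2, st3, st4}.
States satisfying E[¬t U ¬q]: {st1, st2, st3, st4}.

{st1, st2, st3, st4}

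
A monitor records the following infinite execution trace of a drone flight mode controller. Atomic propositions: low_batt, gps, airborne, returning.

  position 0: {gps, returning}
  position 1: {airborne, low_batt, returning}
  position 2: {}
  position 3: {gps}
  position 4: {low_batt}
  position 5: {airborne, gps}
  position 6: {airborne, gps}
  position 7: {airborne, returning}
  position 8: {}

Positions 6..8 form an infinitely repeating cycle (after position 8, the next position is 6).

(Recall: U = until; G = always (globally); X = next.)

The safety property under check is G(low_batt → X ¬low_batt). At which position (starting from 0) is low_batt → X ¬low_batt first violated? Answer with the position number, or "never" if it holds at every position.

low_batt → X ¬low_batt holds at every position 0..8, and those are all the positions the trace ever visits, so the invariant G(low_batt → X ¬low_batt) is never violated.

never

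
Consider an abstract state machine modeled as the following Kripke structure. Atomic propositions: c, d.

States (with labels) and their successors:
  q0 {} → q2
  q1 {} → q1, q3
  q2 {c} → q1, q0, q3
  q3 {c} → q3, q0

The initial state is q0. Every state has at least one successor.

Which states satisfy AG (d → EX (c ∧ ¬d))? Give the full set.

{q0, q1, q2, q3}

States satisfying d → EX (c ∧ ¬d): {q0, q1, q2, q3}.
States satisfying AG (d → EX (c ∧ ¬d)): {q0, q1, q2, q3}.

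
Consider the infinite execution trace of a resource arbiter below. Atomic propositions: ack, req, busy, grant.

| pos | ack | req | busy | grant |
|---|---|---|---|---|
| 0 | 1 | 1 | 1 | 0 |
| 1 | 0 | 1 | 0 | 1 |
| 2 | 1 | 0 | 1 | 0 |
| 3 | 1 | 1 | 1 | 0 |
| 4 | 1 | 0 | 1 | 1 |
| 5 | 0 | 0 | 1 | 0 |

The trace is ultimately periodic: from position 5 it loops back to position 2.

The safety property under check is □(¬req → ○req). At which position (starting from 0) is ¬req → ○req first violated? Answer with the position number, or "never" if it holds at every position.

Check ¬req → ○req at each position in order: 0 ✓, 1 ✓, 2 ✓, 3 ✓.
At position 4 the labels are {ack, busy, grant} and the next position 5 has {busy}, so ¬req → ○req is false there. This is the first violation.

4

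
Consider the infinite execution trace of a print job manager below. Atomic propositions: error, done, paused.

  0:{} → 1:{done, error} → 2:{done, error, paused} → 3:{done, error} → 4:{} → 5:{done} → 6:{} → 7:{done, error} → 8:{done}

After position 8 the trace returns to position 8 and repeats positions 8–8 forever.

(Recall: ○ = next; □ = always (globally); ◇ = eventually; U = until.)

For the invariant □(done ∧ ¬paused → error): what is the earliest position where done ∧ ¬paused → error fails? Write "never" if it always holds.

Check done ∧ ¬paused → error at each position in order: 0 ✓, 1 ✓, 2 ✓, 3 ✓, 4 ✓.
At position 5 the labels are {done}, so done ∧ ¬paused → error is false there. This is the first violation.

5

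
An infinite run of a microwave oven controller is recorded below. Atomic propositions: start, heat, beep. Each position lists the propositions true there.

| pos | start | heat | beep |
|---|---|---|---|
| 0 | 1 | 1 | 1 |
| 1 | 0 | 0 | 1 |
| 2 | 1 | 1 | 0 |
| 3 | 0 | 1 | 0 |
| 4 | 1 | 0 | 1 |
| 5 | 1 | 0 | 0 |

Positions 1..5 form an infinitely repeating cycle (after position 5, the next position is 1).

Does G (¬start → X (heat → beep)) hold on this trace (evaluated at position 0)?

¬start → X (heat → beep) must hold at every position from 0 onward. It fails at position 1, so G (¬start → X (heat → beep)) is false.
Positions where ¬start holds: 1, 3.
Check X (heat → beep) at each: 1→fails, 3→ok.

Violated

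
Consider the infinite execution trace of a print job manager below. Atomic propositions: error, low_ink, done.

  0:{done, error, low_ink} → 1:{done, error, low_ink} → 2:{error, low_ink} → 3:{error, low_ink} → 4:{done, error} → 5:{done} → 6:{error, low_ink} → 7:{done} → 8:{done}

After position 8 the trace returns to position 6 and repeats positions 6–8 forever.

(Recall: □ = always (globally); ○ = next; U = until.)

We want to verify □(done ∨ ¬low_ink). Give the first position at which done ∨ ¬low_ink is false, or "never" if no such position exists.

Check done ∨ ¬low_ink at each position in order: 0 ✓, 1 ✓.
At position 2 the labels are {error, low_ink}, so done ∨ ¬low_ink is false there. This is the first violation.

2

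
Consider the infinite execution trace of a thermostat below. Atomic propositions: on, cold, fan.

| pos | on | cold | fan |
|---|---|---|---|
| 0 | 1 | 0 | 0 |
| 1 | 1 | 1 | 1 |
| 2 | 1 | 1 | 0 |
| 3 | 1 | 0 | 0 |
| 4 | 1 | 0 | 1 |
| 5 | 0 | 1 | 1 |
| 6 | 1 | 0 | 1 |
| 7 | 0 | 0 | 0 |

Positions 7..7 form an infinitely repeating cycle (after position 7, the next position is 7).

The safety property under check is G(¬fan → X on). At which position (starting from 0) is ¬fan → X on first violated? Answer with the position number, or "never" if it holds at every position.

Check ¬fan → X on at each position in order: 0 ✓, 1 ✓, 2 ✓, 3 ✓, 4 ✓, 5 ✓, 6 ✓.
At position 7 the labels are {} and the next position 7 has {}, so ¬fan → X on is false there. This is the first violation.

7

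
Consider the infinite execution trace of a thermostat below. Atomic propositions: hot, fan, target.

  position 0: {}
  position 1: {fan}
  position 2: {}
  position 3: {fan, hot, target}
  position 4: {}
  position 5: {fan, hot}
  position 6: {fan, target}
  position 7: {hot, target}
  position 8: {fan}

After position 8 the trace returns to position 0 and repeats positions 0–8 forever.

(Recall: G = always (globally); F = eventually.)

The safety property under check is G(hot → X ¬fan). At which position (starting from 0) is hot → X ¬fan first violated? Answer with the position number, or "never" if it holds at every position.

Check hot → X ¬fan at each position in order: 0 ✓, 1 ✓, 2 ✓, 3 ✓, 4 ✓.
At position 5 the labels are {fan, hot} and the next position 6 has {fan, target}, so hot → X ¬fan is false there. This is the first violation.

5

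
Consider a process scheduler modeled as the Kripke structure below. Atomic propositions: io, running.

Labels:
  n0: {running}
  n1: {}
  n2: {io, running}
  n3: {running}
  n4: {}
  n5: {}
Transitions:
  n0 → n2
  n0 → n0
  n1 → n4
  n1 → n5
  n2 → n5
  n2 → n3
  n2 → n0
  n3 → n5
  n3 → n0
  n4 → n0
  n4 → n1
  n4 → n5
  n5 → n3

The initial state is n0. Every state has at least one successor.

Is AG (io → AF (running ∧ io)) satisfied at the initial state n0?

Holds

States satisfying io → AF (running ∧ io): {n0, n1, n2, n3, n4, n5}.
States satisfying AG (io → AF (running ∧ io)): {n0, n1, n2, n3, n4, n5}.
Every state reachable from n0 satisfies io → AF (running ∧ io).
n0 ∈ Sat(AG (io → AF (running ∧ io))).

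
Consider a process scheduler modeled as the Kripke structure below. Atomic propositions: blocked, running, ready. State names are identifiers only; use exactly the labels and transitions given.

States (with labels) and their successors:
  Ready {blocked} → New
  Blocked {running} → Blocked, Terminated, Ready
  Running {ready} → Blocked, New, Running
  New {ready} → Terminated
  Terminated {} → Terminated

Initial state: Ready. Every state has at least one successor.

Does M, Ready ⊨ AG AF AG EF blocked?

Does not hold

States satisfying AF AG EF blocked: ∅.
States satisfying AG AF AG EF blocked: ∅.
New is reachable from Ready and violates AF AG EF blocked, so AG fails at Ready.
Ready ∉ Sat(AG AF AG EF blocked).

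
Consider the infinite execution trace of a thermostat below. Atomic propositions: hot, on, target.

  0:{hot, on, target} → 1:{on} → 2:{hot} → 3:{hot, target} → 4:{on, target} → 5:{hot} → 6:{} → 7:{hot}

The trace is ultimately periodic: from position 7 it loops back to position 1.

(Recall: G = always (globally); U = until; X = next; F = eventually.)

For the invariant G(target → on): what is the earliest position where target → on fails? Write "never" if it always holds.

3

Check target → on at each position in order: 0 ✓, 1 ✓, 2 ✓.
At position 3 the labels are {hot, target}, so target → on is false there. This is the first violation.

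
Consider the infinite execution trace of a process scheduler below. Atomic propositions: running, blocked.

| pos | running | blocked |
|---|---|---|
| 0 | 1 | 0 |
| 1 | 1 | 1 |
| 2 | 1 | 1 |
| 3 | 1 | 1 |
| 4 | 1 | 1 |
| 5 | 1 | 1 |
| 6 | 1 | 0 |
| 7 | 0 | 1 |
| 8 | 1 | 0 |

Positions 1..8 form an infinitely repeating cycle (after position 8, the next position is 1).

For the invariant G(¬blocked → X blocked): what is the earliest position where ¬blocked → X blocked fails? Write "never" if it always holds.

never

¬blocked → X blocked holds at every position 0..8, and those are all the positions the trace ever visits, so the invariant G(¬blocked → X blocked) is never violated.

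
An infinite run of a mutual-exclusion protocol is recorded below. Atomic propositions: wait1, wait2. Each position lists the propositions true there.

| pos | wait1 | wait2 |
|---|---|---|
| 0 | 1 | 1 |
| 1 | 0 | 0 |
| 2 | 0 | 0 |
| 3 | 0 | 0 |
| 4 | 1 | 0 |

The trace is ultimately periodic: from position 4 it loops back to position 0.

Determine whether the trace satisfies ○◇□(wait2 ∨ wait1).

The position after 0 is 1; ◇□(wait2 ∨ wait1) is false there.

Does not hold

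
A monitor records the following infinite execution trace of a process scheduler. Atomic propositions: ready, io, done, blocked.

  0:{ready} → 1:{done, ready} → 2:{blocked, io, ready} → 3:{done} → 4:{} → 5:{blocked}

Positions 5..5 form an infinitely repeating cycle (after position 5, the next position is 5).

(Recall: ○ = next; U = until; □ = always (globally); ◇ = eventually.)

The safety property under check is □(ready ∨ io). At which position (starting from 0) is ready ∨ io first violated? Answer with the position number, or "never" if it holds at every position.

Check ready ∨ io at each position in order: 0 ✓, 1 ✓, 2 ✓.
At position 3 the labels are {done}, so ready ∨ io is false there. This is the first violation.

3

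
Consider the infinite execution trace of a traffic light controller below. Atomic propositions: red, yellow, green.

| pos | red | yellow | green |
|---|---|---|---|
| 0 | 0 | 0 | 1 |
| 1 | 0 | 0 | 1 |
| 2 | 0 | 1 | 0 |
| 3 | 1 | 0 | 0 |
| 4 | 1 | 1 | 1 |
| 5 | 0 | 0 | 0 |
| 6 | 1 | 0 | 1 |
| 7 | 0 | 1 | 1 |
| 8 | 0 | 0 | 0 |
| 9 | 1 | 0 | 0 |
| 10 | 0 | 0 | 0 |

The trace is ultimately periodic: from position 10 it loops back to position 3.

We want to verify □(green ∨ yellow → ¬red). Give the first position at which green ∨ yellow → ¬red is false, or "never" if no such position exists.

Check green ∨ yellow → ¬red at each position in order: 0 ✓, 1 ✓, 2 ✓, 3 ✓.
At position 4 the labels are {green, red, yellow}, so green ∨ yellow → ¬red is false there. This is the first violation.

4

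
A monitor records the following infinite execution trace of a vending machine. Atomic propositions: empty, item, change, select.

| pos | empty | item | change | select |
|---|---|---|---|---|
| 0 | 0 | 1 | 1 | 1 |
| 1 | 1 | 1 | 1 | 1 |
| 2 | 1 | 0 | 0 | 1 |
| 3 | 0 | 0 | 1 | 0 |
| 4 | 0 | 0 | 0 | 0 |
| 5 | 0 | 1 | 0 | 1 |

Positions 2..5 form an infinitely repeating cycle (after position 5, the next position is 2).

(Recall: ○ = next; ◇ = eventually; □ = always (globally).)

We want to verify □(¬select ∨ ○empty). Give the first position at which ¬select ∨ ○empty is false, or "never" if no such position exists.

Check ¬select ∨ ○empty at each position in order: 0 ✓, 1 ✓.
At position 2 the labels are {empty, select} and the next position 3 has {change}, so ¬select ∨ ○empty is false there. This is the first violation.

2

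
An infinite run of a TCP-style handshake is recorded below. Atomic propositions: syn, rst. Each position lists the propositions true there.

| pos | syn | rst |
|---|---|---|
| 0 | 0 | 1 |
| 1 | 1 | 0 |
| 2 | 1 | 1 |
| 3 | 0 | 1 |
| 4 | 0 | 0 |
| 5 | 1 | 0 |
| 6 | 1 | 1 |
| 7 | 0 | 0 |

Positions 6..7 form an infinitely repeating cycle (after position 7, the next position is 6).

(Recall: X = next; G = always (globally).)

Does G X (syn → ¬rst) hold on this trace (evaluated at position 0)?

X (syn → ¬rst) must hold at every position from 0 onward. It fails at position 1, so G X (syn → ¬rst) is false.

Violated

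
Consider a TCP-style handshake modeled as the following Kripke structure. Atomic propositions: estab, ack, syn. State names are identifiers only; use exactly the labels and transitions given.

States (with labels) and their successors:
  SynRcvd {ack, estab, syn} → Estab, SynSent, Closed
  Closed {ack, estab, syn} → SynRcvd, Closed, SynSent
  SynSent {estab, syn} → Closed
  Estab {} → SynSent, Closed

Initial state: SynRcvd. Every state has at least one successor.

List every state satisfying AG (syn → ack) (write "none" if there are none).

States satisfying syn → ack: {SynRcvd, Closed, Estab}.
States satisfying AG (syn → ack): ∅.

none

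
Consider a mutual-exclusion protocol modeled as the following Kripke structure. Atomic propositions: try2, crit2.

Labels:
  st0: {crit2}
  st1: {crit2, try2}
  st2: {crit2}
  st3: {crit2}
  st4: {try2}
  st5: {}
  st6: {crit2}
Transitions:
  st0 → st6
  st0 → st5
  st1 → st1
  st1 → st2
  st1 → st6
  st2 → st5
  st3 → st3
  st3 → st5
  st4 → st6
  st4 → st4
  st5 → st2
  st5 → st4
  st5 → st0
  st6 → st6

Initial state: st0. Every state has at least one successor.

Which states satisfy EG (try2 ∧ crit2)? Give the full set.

{st1}

States satisfying try2 ∧ crit2: {st1}.
States satisfying EG (try2 ∧ crit2): {st1}.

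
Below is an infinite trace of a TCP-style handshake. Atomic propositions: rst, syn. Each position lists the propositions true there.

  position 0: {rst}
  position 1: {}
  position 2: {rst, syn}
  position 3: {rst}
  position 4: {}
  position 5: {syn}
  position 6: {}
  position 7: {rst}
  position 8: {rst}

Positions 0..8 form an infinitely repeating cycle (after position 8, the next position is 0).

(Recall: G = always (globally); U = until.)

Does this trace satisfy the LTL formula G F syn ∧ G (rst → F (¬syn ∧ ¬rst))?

Holds

F syn holds at every position 0..8, and those are all positions ever visited, so G F syn holds.
rst → F (¬syn ∧ ¬rst) holds at every position 0..8, and those are all positions ever visited, so G (rst → F (¬syn ∧ ¬rst)) holds.
Positions where rst holds: 0, 2, 3, 7, 8.
Check F (¬syn ∧ ¬rst) at each: 0→ok, 2→ok, 3→ok, 7→ok, 8→ok.
At position 0: G F syn is true; G (rst → F (¬syn ∧ ¬rst)) is true; so G F syn ∧ G (rst → F (¬syn ∧ ¬rst)) is true.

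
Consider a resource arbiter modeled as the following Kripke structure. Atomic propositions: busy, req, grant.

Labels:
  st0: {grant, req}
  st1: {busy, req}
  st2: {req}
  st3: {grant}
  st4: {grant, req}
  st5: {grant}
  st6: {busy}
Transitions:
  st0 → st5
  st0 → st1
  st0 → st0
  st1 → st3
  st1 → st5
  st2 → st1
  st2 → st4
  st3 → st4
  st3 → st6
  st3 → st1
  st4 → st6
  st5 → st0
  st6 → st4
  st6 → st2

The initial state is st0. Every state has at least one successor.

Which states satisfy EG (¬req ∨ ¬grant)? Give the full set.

States satisfying ¬req ∨ ¬grant: {st1, st2, st3, st5, st6}.
States satisfying EG (¬req ∨ ¬grant): {st1, st2, st3, st6}.

{st1, st2, st3, st6}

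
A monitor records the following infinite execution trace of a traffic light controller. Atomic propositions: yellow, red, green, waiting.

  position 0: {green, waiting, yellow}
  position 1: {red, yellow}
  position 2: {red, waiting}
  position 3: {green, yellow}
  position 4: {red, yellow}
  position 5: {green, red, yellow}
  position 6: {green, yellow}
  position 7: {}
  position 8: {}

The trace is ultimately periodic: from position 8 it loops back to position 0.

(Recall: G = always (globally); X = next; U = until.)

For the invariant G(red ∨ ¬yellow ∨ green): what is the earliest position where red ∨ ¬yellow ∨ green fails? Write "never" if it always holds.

red ∨ ¬yellow ∨ green holds at every position 0..8, and those are all the positions the trace ever visits, so the invariant G(red ∨ ¬yellow ∨ green) is never violated.

never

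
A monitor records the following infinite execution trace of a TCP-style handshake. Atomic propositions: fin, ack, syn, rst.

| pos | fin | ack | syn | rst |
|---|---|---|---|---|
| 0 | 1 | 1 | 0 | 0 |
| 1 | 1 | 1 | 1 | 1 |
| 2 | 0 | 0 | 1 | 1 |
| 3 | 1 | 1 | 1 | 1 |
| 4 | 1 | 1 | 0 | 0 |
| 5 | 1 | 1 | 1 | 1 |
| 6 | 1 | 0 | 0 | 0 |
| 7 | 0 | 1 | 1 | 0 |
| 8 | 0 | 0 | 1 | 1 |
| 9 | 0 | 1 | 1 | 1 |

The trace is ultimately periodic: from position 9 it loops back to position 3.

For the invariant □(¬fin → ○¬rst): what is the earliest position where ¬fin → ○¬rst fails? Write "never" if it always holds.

2

Check ¬fin → ○¬rst at each position in order: 0 ✓, 1 ✓.
At position 2 the labels are {rst, syn} and the next position 3 has {ack, fin, rst, syn}, so ¬fin → ○¬rst is false there. This is the first violation.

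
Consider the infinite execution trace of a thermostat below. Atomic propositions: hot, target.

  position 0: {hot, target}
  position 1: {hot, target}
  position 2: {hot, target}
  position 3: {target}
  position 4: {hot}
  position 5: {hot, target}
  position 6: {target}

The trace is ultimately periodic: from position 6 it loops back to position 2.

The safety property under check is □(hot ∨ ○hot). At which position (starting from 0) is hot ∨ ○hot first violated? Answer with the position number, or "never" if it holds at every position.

never

hot ∨ ○hot holds at every position 0..6, and those are all the positions the trace ever visits, so the invariant □(hot ∨ ○hot) is never violated.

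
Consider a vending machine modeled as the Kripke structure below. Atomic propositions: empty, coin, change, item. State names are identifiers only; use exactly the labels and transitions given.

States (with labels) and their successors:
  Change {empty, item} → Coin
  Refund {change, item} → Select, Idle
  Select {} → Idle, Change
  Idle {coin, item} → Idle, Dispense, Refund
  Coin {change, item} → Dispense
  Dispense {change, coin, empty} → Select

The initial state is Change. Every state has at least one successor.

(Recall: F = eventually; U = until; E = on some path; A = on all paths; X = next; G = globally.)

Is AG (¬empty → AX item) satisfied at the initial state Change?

Violated

States satisfying ¬empty → AX item: {Change, Select, Dispense}.
States satisfying AG (¬empty → AX item): ∅.
Coin is reachable from Change and violates ¬empty → AX item, so AG fails at Change.
Change ∉ Sat(AG (¬empty → AX item)).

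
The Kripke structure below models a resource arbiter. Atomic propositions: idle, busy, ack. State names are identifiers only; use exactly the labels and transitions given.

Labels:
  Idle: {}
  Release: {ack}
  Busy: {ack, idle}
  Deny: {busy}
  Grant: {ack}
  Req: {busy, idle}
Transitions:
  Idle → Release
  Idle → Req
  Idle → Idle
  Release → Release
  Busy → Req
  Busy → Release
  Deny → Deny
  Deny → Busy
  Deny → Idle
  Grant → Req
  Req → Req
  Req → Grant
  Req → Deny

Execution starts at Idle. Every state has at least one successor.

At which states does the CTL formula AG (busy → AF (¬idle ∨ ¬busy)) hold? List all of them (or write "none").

States satisfying busy → AF (¬idle ∨ ¬busy): {Idle, Release, Busy, Deny, Grant}.
States satisfying AG (busy → AF (¬idle ∨ ¬busy)): {Release}.

{Release}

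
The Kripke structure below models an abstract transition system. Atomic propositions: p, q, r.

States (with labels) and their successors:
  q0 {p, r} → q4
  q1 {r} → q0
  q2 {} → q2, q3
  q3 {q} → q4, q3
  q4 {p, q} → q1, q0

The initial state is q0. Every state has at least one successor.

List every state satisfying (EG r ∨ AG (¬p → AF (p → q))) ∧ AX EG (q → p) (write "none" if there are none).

States satisfying r: {q0, q1}.
States satisfying EG r: ∅.
States satisfying ¬p → AF (p → q): {q0, q1, q2, q3, q4}.
States satisfying AG (¬p → AF (p → q)): {q0, q1, q2, q3, q4}.
States satisfying EG r ∨ AG (¬p → AF (p → q)): {q0, q1, q2, q3, q4}.
States satisfying EG (q → p): {q0, q1, q2, q4}.
States satisfying AX EG (q → p): {q0, q1, q4}.
States satisfying (EG r ∨ AG (¬p → AF (p → q))) ∧ AX EG (q → p): {q0, q1, q4}.

{q0, q1, q4}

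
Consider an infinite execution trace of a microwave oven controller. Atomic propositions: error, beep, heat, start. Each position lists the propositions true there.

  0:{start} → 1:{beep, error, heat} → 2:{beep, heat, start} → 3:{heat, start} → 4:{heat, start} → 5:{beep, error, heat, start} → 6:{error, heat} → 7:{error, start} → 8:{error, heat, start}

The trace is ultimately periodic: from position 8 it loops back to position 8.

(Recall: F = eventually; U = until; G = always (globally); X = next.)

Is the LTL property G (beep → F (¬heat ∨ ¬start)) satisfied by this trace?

Yes

beep → F (¬heat ∨ ¬start) holds at every position 0..8, and those are all positions ever visited, so G (beep → F (¬heat ∨ ¬start)) holds.
Positions where beep holds: 1, 2, 5.
Check F (¬heat ∨ ¬start) at each: 1→ok, 2→ok, 5→ok.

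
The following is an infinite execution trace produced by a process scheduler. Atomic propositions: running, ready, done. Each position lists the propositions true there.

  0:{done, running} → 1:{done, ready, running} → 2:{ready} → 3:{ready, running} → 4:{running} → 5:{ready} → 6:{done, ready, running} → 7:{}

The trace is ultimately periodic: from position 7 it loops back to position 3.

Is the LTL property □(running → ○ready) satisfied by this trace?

running → ○ready must hold at every position from 0 onward. It fails at position 3, so □(running → ○ready) is false.
Positions where running holds: 0, 1, 3, 4, 6.
Check ○ready at each: 0→ok, 1→ok, 3→fails, 4→ok, 6→fails.

Violated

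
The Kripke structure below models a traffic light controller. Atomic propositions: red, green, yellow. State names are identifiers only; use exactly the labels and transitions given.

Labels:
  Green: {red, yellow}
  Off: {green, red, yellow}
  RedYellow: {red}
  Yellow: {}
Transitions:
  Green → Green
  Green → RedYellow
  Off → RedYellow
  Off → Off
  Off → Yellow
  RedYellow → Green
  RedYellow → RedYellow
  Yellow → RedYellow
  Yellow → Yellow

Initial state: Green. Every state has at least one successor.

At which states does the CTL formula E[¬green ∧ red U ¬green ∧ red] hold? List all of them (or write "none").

{Green, RedYellow}

States satisfying ¬green ∧ red: {Green, RedYellow}.
States satisfying E[¬green ∧ red U ¬green ∧ red]: {Green, RedYellow}.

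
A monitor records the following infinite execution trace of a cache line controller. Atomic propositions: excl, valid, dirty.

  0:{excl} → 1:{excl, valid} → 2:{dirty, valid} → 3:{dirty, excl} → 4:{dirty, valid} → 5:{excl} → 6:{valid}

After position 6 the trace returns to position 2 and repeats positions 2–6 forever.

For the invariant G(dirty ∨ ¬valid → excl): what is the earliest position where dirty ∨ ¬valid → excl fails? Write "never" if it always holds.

2

Check dirty ∨ ¬valid → excl at each position in order: 0 ✓, 1 ✓.
At position 2 the labels are {dirty, valid}, so dirty ∨ ¬valid → excl is false there. This is the first violation.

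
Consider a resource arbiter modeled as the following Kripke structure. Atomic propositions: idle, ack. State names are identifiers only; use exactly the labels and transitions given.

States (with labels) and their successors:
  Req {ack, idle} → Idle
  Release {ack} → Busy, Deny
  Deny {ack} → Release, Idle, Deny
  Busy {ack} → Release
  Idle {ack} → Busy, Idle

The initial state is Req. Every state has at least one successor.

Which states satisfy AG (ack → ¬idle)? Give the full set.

States satisfying ack → ¬idle: {Release, Deny, Busy, Idle}.
States satisfying AG (ack → ¬idle): {Release, Deny, Busy, Idle}.

{Release, Deny, Busy, Idle}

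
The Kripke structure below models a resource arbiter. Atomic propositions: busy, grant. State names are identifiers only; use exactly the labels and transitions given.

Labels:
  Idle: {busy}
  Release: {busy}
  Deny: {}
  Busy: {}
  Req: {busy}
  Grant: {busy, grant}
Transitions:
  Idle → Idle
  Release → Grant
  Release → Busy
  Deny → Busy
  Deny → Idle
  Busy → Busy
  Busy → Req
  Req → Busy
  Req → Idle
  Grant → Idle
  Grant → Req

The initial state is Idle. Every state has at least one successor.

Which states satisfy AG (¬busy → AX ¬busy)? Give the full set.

{Idle}

States satisfying ¬busy → AX ¬busy: {Idle, Release, Req, Grant}.
States satisfying AG (¬busy → AX ¬busy): {Idle}.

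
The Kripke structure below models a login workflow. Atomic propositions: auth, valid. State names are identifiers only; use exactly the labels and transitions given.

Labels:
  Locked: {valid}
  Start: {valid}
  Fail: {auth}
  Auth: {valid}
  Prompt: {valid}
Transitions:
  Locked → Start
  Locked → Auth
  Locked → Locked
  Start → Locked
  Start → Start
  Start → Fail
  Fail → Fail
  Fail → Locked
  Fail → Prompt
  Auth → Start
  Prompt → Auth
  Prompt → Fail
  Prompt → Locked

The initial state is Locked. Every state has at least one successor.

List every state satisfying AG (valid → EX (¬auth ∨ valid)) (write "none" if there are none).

States satisfying valid → EX (¬auth ∨ valid): {Locked, Start, Fail, Auth, Prompt}.
States satisfying AG (valid → EX (¬auth ∨ valid)): {Locked, Start, Fail, Auth, Prompt}.

{Locked, Start, Fail, Auth, Prompt}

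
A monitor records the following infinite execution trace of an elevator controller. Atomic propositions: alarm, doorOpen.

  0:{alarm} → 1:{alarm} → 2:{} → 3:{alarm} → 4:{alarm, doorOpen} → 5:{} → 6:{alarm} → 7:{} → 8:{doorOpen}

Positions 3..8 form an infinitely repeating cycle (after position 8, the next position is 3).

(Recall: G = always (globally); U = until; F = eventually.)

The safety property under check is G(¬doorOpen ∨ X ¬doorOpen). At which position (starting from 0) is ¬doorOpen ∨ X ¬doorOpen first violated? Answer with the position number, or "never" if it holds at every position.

never

¬doorOpen ∨ X ¬doorOpen holds at every position 0..8, and those are all the positions the trace ever visits, so the invariant G(¬doorOpen ∨ X ¬doorOpen) is never violated.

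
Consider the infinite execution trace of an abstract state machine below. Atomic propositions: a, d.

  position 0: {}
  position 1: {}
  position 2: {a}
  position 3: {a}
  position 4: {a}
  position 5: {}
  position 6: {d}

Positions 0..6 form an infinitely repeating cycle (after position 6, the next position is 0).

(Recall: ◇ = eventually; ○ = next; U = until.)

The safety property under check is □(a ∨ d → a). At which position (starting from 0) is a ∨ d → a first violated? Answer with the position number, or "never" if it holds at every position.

6

Check a ∨ d → a at each position in order: 0 ✓, 1 ✓, 2 ✓, 3 ✓, 4 ✓, 5 ✓.
At position 6 the labels are {d}, so a ∨ d → a is false there. This is the first violation.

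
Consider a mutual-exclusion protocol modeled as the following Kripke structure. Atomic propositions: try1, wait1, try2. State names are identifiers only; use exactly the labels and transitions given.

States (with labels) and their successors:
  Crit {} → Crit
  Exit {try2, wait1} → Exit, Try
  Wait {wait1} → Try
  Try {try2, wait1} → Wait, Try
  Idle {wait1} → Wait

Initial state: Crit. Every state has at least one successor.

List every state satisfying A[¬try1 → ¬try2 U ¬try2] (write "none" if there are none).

{Crit, Wait, Idle}

States satisfying ¬try1 → ¬try2: {Crit, Wait, Idle}.
States satisfying ¬try2: {Crit, Wait, Idle}.
States satisfying A[¬try1 → ¬try2 U ¬try2]: {Crit, Wait, Idle}.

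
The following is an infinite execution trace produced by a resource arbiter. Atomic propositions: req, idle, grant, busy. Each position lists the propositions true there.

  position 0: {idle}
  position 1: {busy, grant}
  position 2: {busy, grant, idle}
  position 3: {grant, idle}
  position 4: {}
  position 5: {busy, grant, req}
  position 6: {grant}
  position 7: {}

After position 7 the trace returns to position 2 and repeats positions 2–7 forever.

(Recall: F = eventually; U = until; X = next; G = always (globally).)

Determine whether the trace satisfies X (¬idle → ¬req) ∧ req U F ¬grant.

Satisfied

The position after 0 is 1; ¬idle → ¬req is true there.
Walking from position 0: F ¬grant first holds at position 0, and req holds at every earlier position along the way, so req U F ¬grant holds.
At position 0: X (¬idle → ¬req) is true; req U F ¬grant is true; so X (¬idle → ¬req) ∧ req U F ¬grant is true.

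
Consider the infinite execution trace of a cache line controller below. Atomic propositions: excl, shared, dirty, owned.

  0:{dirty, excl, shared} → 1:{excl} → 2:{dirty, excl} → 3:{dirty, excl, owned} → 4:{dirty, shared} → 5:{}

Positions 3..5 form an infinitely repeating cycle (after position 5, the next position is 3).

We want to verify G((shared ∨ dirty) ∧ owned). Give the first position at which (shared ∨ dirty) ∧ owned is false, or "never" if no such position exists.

0

At position 0 the labels are {dirty, excl, shared}, so (shared ∨ dirty) ∧ owned is false there. This is the first violation.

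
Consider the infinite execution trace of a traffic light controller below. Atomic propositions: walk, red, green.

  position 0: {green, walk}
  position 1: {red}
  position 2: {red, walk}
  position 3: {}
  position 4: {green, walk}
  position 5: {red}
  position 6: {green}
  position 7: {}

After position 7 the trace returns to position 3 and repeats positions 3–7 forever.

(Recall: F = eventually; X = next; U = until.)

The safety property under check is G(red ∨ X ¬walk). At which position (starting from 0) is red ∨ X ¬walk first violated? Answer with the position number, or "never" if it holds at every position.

Check red ∨ X ¬walk at each position in order: 0 ✓, 1 ✓, 2 ✓.
At position 3 the labels are {} and the next position 4 has {green, walk}, so red ∨ X ¬walk is false there. This is the first violation.

3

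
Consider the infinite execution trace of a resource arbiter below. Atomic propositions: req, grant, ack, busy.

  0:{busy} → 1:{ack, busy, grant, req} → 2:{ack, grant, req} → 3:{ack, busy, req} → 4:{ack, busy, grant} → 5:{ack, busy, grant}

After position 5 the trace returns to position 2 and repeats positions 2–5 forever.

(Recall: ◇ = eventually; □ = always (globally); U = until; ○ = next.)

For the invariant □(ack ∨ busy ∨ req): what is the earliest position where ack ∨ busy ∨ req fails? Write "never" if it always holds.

never

ack ∨ busy ∨ req holds at every position 0..5, and those are all the positions the trace ever visits, so the invariant □(ack ∨ busy ∨ req) is never violated.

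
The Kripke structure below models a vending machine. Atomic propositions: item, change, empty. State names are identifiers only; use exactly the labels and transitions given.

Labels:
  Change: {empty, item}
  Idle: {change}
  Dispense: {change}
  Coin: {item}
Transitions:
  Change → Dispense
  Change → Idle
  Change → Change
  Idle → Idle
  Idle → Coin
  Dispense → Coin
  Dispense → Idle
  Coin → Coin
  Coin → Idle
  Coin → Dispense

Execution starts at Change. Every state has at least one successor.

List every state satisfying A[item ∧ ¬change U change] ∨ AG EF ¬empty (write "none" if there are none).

States satisfying item ∧ ¬change: {Change, Coin}.
States satisfying change: {Idle, Dispense}.
States satisfying A[item ∧ ¬change U change]: {Idle, Dispense}.
States satisfying EF ¬empty: {Change, Idle, Dispense, Coin}.
States satisfying AG EF ¬empty: {Change, Idle, Dispense, Coin}.
States satisfying A[item ∧ ¬change U change] ∨ AG EF ¬empty: {Change, Idle, Dispense, Coin}.

{Change, Idle, Dispense, Coin}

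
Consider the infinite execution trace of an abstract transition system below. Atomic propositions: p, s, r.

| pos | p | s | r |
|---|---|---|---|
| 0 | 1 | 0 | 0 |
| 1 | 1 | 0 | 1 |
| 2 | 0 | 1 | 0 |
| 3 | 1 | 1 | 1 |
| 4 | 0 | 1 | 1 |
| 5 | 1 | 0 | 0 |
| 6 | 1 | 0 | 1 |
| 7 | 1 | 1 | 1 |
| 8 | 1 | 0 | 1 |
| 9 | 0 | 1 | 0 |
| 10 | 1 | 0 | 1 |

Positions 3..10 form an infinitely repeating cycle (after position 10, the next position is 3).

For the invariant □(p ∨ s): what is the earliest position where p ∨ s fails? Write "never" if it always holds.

p ∨ s holds at every position 0..10, and those are all the positions the trace ever visits, so the invariant □(p ∨ s) is never violated.

never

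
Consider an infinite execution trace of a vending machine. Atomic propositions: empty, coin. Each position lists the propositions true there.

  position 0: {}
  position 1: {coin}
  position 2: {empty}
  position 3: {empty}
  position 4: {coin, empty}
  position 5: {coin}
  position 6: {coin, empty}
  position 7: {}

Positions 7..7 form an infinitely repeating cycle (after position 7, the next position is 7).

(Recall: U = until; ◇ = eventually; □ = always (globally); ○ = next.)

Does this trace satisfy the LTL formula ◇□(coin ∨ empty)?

No

□(coin ∨ empty) is false at every position 0..7, so it never becomes true and ◇□(coin ∨ empty) fails.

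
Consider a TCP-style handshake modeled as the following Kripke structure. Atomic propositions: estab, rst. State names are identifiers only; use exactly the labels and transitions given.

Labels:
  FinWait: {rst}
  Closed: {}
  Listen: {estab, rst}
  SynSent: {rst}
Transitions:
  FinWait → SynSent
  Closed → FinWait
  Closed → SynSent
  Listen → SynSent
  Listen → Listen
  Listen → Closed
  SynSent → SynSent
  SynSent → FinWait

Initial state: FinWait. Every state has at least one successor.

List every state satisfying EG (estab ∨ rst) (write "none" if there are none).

{FinWait, Listen, SynSent}

States satisfying estab ∨ rst: {FinWait, Listen, SynSent}.
States satisfying EG (estab ∨ rst): {FinWait, Listen, SynSent}.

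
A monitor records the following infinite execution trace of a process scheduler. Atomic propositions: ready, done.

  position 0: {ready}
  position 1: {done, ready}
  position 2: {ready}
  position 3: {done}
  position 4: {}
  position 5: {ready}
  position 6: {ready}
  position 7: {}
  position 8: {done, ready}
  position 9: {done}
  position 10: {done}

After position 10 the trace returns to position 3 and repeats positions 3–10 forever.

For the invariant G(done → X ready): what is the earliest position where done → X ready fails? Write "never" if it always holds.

Check done → X ready at each position in order: 0 ✓, 1 ✓, 2 ✓.
At position 3 the labels are {done} and the next position 4 has {}, so done → X ready is false there. This is the first violation.

3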